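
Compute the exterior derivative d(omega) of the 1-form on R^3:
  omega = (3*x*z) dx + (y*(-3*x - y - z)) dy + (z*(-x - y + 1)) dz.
d(omega) = (-3*y) dx ∧ dy + (-3*x - z) dx ∧ dz + (y - z) dy ∧ dz

For a 1-form omega = sum_i f_i dx_i, the exterior derivative is
  d(omega) = sum_{i < j} (∂f_j/∂x_i - ∂f_i/∂x_j) dx_i ∧ dx_j.
  coefficient of dx ∧ dy: ∂f_2/∂x - ∂f_1/∂y = ∂(y*(-3*x - y - z))/∂x - ∂(3*x*z)/∂y = -3*y
  coefficient of dx ∧ dz: ∂f_3/∂x - ∂f_1/∂z = ∂(z*(-x - y + 1))/∂x - ∂(3*x*z)/∂z = -3*x - z
  coefficient of dy ∧ dz: ∂f_3/∂y - ∂f_2/∂z = ∂(z*(-x - y + 1))/∂y - ∂(y*(-3*x - y - z))/∂z = y - z
Assembling: d(omega) = (-3*y) dx ∧ dy + (-3*x - z) dx ∧ dz + (y - z) dy ∧ dz.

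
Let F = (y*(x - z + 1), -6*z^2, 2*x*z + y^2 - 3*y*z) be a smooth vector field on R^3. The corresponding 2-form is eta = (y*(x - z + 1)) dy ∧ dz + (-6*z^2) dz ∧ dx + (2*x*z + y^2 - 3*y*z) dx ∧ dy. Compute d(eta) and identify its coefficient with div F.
d(eta) = (2*x - 2*y) dx ∧ dy ∧ dz; div F = 2*x - 2*y

For a 2-form in R^3 of the form above, applying d gives a 3-form with coefficient ∂P/∂x + ∂Q/∂y + ∂R/∂z:
  ∂P/∂x = y
  ∂Q/∂y = 0
  ∂R/∂z = 2*x - 3*y
Sum = 2*x - 2*y, which is exactly div F.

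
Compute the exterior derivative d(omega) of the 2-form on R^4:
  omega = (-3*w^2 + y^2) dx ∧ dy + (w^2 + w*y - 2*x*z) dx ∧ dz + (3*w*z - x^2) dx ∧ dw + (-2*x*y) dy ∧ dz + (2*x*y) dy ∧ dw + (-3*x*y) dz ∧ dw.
d(omega) = (-6*w + 2*y) dx ∧ dy ∧ dw + (-w - 2*y) dx ∧ dy ∧ dz + (-w - 2*y) dx ∧ dz ∧ dw + (-3*x) dy ∧ dz ∧ dw

For a 2-form omega = sum_{i<j} g_{ij} dx_i ∧ dx_j, the exterior derivative is
  d(omega) = sum_{i<j} d(g_{ij}) ∧ dx_i ∧ dx_j = sum_{i<j, k} (∂g_{ij}/∂x_k) dx_k ∧ dx_i ∧ dx_j.
Expand each term, using dx_k ∧ dx_i ∧ dx_j = sgn(permutation) dx_{(a)} ∧ dx_{(b)} ∧ dx_{(c)} with (a < b < c) sorted:
  d(-3*w^2 + y^2) includes (∂/∂w)(-3*w^2 + y^2) dw = (-6*w) dw, which multiplied by dx ∧ dy gives (-6*w) dx ∧ dy ∧ dw
  d(w^2 + w*y - 2*x*z) includes (∂/∂y)(w^2 + w*y - 2*x*z) dy = (w) dy, which multiplied by dx ∧ dz gives (-w) dx ∧ dy ∧ dz
  d(w^2 + w*y - 2*x*z) includes (∂/∂w)(w^2 + w*y - 2*x*z) dw = (2*w + y) dw, which multiplied by dx ∧ dz gives (2*w + y) dx ∧ dz ∧ dw
  d(3*w*z - x^2) includes (∂/∂z)(3*w*z - x^2) dz = (3*w) dz, which multiplied by dx ∧ dw gives (-3*w) dx ∧ dz ∧ dw
  d(-2*x*y) includes (∂/∂x)(-2*x*y) dx = (-2*y) dx, which multiplied by dy ∧ dz gives (-2*y) dx ∧ dy ∧ dz
  d(2*x*y) includes (∂/∂x)(2*x*y) dx = (2*y) dx, which multiplied by dy ∧ dw gives (2*y) dx ∧ dy ∧ dw
  d(-3*x*y) includes (∂/∂x)(-3*x*y) dx = (-3*y) dx, which multiplied by dz ∧ dw gives (-3*y) dx ∧ dz ∧ dw
  d(-3*x*y) includes (∂/∂y)(-3*x*y) dy = (-3*x) dy, which multiplied by dz ∧ dw gives (-3*x) dy ∧ dz ∧ dw
Collecting like 3-forms: d(omega) = (-6*w + 2*y) dx ∧ dy ∧ dw + (-w - 2*y) dx ∧ dy ∧ dz + (-w - 2*y) dx ∧ dz ∧ dw + (-3*x) dy ∧ dz ∧ dw.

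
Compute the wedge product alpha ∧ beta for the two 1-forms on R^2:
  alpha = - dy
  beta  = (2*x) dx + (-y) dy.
alpha ∧ beta = (2*x) dx ∧ dy

Distribute the wedge, using dx_i ∧ dx_j = -dx_j ∧ dx_i and dx_i ∧ dx_i = 0. For each pair (i, j) with i < j, the coefficient of dx_i ∧ dx_j in alpha ∧ beta is (alpha_i * beta_j - alpha_j * beta_i). Collecting: alpha ∧ beta = (2*x) dx ∧ dy.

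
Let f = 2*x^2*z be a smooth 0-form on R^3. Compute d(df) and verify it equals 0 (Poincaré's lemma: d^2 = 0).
d(df) = 0

Step 1: df = sum_i (∂f/∂x_i) dx_i = (4*x*z) dx + (0) dy + (2*x^2) dz.
Step 2: Apply d again. Using the 1-form formula, the coefficient of dx ∧ dy in d(df) is ∂^2 f/∂x ∂y - ∂^2 f/∂y ∂x = (0) - (0) = 0 (equality of mixed partials for smooth f).
Similarly for dx ∧ dz and dy ∧ dz — all coefficients vanish. So d(df) = 0.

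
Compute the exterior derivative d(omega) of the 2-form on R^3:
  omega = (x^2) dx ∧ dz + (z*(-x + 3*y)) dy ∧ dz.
d(omega) = (-z) dx ∧ dy ∧ dz

For a 2-form omega = sum_{i<j} g_{ij} dx_i ∧ dx_j, the exterior derivative is
  d(omega) = sum_{i<j} d(g_{ij}) ∧ dx_i ∧ dx_j = sum_{i<j, k} (∂g_{ij}/∂x_k) dx_k ∧ dx_i ∧ dx_j.
Expand each term, using dx_k ∧ dx_i ∧ dx_j = sgn(permutation) dx_{(a)} ∧ dx_{(b)} ∧ dx_{(c)} with (a < b < c) sorted:
  d(z*(-x + 3*y)) includes (∂/∂x)(z*(-x + 3*y)) dx = (-z) dx, which multiplied by dy ∧ dz gives (-z) dx ∧ dy ∧ dz
Collecting like 3-forms: d(omega) = (-z) dx ∧ dy ∧ dz.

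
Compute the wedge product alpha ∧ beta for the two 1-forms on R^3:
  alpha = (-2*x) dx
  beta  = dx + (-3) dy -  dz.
alpha ∧ beta = (6*x) dx ∧ dy + (2*x) dx ∧ dz

Distribute the wedge, using dx_i ∧ dx_j = -dx_j ∧ dx_i and dx_i ∧ dx_i = 0. For each pair (i, j) with i < j, the coefficient of dx_i ∧ dx_j in alpha ∧ beta is (alpha_i * beta_j - alpha_j * beta_i). Collecting: alpha ∧ beta = (6*x) dx ∧ dy + (2*x) dx ∧ dz.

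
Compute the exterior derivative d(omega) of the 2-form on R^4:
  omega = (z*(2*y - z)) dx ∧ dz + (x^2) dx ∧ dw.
d(omega) = (-2*z) dx ∧ dy ∧ dz

For a 2-form omega = sum_{i<j} g_{ij} dx_i ∧ dx_j, the exterior derivative is
  d(omega) = sum_{i<j} d(g_{ij}) ∧ dx_i ∧ dx_j = sum_{i<j, k} (∂g_{ij}/∂x_k) dx_k ∧ dx_i ∧ dx_j.
Expand each term, using dx_k ∧ dx_i ∧ dx_j = sgn(permutation) dx_{(a)} ∧ dx_{(b)} ∧ dx_{(c)} with (a < b < c) sorted:
  d(z*(2*y - z)) includes (∂/∂y)(z*(2*y - z)) dy = (2*z) dy, which multiplied by dx ∧ dz gives (-2*z) dx ∧ dy ∧ dz
Collecting like 3-forms: d(omega) = (-2*z) dx ∧ dy ∧ dz.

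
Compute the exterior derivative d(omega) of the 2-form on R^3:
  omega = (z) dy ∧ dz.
d(omega) = 0

For a 2-form omega = sum_{i<j} g_{ij} dx_i ∧ dx_j, the exterior derivative is
  d(omega) = sum_{i<j} d(g_{ij}) ∧ dx_i ∧ dx_j = sum_{i<j, k} (∂g_{ij}/∂x_k) dx_k ∧ dx_i ∧ dx_j.
Expand each term, using dx_k ∧ dx_i ∧ dx_j = sgn(permutation) dx_{(a)} ∧ dx_{(b)} ∧ dx_{(c)} with (a < b < c) sorted:

Collecting like 3-forms: d(omega) = 0.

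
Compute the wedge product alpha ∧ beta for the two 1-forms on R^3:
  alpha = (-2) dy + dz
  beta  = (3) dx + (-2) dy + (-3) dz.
alpha ∧ beta = (6) dx ∧ dy + (8) dy ∧ dz + (-3) dx ∧ dz

Distribute the wedge, using dx_i ∧ dx_j = -dx_j ∧ dx_i and dx_i ∧ dx_i = 0. For each pair (i, j) with i < j, the coefficient of dx_i ∧ dx_j in alpha ∧ beta is (alpha_i * beta_j - alpha_j * beta_i). Collecting: alpha ∧ beta = (6) dx ∧ dy + (8) dy ∧ dz + (-3) dx ∧ dz.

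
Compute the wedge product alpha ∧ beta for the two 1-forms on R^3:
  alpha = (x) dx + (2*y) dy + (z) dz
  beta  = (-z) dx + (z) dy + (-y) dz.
alpha ∧ beta = (z*(x + 2*y)) dx ∧ dy + (-x*y + z^2) dx ∧ dz + (-2*y^2 - z^2) dy ∧ dz

Distribute the wedge, using dx_i ∧ dx_j = -dx_j ∧ dx_i and dx_i ∧ dx_i = 0. For each pair (i, j) with i < j, the coefficient of dx_i ∧ dx_j in alpha ∧ beta is (alpha_i * beta_j - alpha_j * beta_i). Collecting: alpha ∧ beta = (z*(x + 2*y)) dx ∧ dy + (-x*y + z^2) dx ∧ dz + (-2*y^2 - z^2) dy ∧ dz.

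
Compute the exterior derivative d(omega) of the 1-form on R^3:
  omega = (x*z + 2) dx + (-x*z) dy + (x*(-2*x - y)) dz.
d(omega) = (-z) dx ∧ dy + (-5*x - y) dx ∧ dz

For a 1-form omega = sum_i f_i dx_i, the exterior derivative is
  d(omega) = sum_{i < j} (∂f_j/∂x_i - ∂f_i/∂x_j) dx_i ∧ dx_j.
  coefficient of dx ∧ dy: ∂f_2/∂x - ∂f_1/∂y = ∂(-x*z)/∂x - ∂(x*z + 2)/∂y = -z
  coefficient of dx ∧ dz: ∂f_3/∂x - ∂f_1/∂z = ∂(x*(-2*x - y))/∂x - ∂(x*z + 2)/∂z = -5*x - y
Assembling: d(omega) = (-z) dx ∧ dy + (-5*x - y) dx ∧ dz.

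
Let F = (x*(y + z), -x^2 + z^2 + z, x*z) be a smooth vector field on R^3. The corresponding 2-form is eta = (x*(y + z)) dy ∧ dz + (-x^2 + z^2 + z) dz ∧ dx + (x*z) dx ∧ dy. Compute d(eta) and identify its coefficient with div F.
d(eta) = (x + y + z) dx ∧ dy ∧ dz; div F = x + y + z

For a 2-form in R^3 of the form above, applying d gives a 3-form with coefficient ∂P/∂x + ∂Q/∂y + ∂R/∂z:
  ∂P/∂x = y + z
  ∂Q/∂y = 0
  ∂R/∂z = x
Sum = x + y + z, which is exactly div F.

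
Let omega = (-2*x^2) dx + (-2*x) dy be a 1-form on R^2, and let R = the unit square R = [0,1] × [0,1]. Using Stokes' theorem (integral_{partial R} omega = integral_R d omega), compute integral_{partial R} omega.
integral_(partial R) omega = -2

Stokes: integral_partial_R omega = integral_R d omega with d omega = (∂Q/∂x - ∂P/∂y) dx ∧ dy.
  ∂Q/∂x = -2
  ∂P/∂y = 0
  integrand = ∂Q/∂x - ∂P/∂y = -2.
Integrating over R: integral_0^1 integral_0^1 (-2) dx dy = -2.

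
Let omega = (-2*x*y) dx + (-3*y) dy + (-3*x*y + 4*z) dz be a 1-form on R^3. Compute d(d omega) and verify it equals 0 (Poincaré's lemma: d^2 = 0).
d(d omega) = 0

Step 1: d omega = sum_{i<j} (∂f_j/∂x_i - ∂f_i/∂x_j) dx_i ∧ dx_j:
  coeff of dx ∧ dy: 2*x
  coeff of dx ∧ dz: -3*y
  coeff of dy ∧ dz: -3*x
Step 2: Apply d again to each 2-form coefficient. The only possible 3-form in R^3 is dx ∧ dy ∧ dz, with coefficient
  ∂(coeff of dy∧dz)/∂x - ∂(coeff of dx∧dz)/∂y + ∂(coeff of dx∧dy)/∂z
  = ∂/∂x (-3*x) - ∂/∂y (-3*y) + ∂/∂z (2*x).
Each of these terms simplifies to sums of mixed partials that cancel in pairs. The result is 0 (by equality of mixed partials for smooth functions — Schwarz / Clairaut).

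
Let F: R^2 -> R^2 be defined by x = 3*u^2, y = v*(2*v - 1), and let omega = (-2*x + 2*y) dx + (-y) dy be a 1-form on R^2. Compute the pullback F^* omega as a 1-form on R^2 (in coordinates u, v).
F^* omega = (12*u*(-3*u^2 + 2*v^2 - v)) du + (v*(-8*v^2 + 6*v - 1)) dv

Using F^*(f dg) = (f ∘ F) d(g ∘ F), substitute each coordinate x_i by F_i(u, v) in f_i, and replace dx_i by d F_i = (∂F_i/∂u) du + (∂F_i/∂v) dv.
  For the x component: f_1(F) = -6*u^2 + 4*v^2 - 2*v; d F_1 = (6*u) du + (0) dv
  For the y component: f_2(F) = v*(1 - 2*v); d F_2 = (0) du + (4*v - 1) dv
Combining and collecting du, dv coefficients:
  coeff of du: 12*u*(-3*u^2 + 2*v^2 - v)
  coeff of dv: v*(-8*v^2 + 6*v - 1)
F^* omega = (12*u*(-3*u^2 + 2*v^2 - v)) du + (v*(-8*v^2 + 6*v - 1)) dv.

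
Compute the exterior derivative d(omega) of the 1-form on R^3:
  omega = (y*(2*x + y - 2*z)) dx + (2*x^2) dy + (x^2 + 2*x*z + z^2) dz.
d(omega) = (2*x - 2*y + 2*z) dx ∧ dy + (2*x + 2*y + 2*z) dx ∧ dz

For a 1-form omega = sum_i f_i dx_i, the exterior derivative is
  d(omega) = sum_{i < j} (∂f_j/∂x_i - ∂f_i/∂x_j) dx_i ∧ dx_j.
  coefficient of dx ∧ dy: ∂f_2/∂x - ∂f_1/∂y = ∂(2*x^2)/∂x - ∂(y*(2*x + y - 2*z))/∂y = 2*x - 2*y + 2*z
  coefficient of dx ∧ dz: ∂f_3/∂x - ∂f_1/∂z = ∂(x^2 + 2*x*z + z^2)/∂x - ∂(y*(2*x + y - 2*z))/∂z = 2*x + 2*y + 2*z
Assembling: d(omega) = (2*x - 2*y + 2*z) dx ∧ dy + (2*x + 2*y + 2*z) dx ∧ dz.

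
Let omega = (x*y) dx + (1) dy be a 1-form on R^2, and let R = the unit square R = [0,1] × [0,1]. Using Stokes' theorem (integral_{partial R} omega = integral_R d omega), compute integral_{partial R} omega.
integral_(partial R) omega = -1/2

Stokes: integral_partial_R omega = integral_R d omega with d omega = (∂Q/∂x - ∂P/∂y) dx ∧ dy.
  ∂Q/∂x = 0
  ∂P/∂y = x
  integrand = ∂Q/∂x - ∂P/∂y = -x.
Integrating over R: integral_0^1 integral_0^1 (-x) dx dy = -1/2.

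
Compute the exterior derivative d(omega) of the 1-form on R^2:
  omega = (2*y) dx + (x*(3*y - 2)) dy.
d(omega) = (3*y - 4) dx ∧ dy

For a 1-form omega = sum_i f_i dx_i, the exterior derivative is
  d(omega) = sum_{i < j} (∂f_j/∂x_i - ∂f_i/∂x_j) dx_i ∧ dx_j.
  coefficient of dx ∧ dy: ∂f_2/∂x - ∂f_1/∂y = ∂(x*(3*y - 2))/∂x - ∂(2*y)/∂y = 3*y - 4
Assembling: d(omega) = (3*y - 4) dx ∧ dy.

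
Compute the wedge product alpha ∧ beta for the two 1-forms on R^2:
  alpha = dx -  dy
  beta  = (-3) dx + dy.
alpha ∧ beta = (-2) dx ∧ dy

Distribute the wedge, using dx_i ∧ dx_j = -dx_j ∧ dx_i and dx_i ∧ dx_i = 0. For each pair (i, j) with i < j, the coefficient of dx_i ∧ dx_j in alpha ∧ beta is (alpha_i * beta_j - alpha_j * beta_i). Collecting: alpha ∧ beta = (-2) dx ∧ dy.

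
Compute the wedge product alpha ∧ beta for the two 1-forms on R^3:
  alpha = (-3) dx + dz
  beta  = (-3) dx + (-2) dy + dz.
alpha ∧ beta = (6) dx ∧ dy + (2) dy ∧ dz

Distribute the wedge, using dx_i ∧ dx_j = -dx_j ∧ dx_i and dx_i ∧ dx_i = 0. For each pair (i, j) with i < j, the coefficient of dx_i ∧ dx_j in alpha ∧ beta is (alpha_i * beta_j - alpha_j * beta_i). Collecting: alpha ∧ beta = (6) dx ∧ dy + (2) dy ∧ dz.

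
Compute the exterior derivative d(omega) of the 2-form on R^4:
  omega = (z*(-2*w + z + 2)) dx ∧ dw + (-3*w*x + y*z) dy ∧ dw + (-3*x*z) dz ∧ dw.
d(omega) = (2*w - 5*z - 2) dx ∧ dz ∧ dw + (-3*w) dx ∧ dy ∧ dw + (-y) dy ∧ dz ∧ dw

For a 2-form omega = sum_{i<j} g_{ij} dx_i ∧ dx_j, the exterior derivative is
  d(omega) = sum_{i<j} d(g_{ij}) ∧ dx_i ∧ dx_j = sum_{i<j, k} (∂g_{ij}/∂x_k) dx_k ∧ dx_i ∧ dx_j.
Expand each term, using dx_k ∧ dx_i ∧ dx_j = sgn(permutation) dx_{(a)} ∧ dx_{(b)} ∧ dx_{(c)} with (a < b < c) sorted:
  d(z*(-2*w + z + 2)) includes (∂/∂z)(z*(-2*w + z + 2)) dz = (-2*w + 2*z + 2) dz, which multiplied by dx ∧ dw gives (2*w - 2*z - 2) dx ∧ dz ∧ dw
  d(-3*w*x + y*z) includes (∂/∂x)(-3*w*x + y*z) dx = (-3*w) dx, which multiplied by dy ∧ dw gives (-3*w) dx ∧ dy ∧ dw
  d(-3*w*x + y*z) includes (∂/∂z)(-3*w*x + y*z) dz = (y) dz, which multiplied by dy ∧ dw gives (-y) dy ∧ dz ∧ dw
  d(-3*x*z) includes (∂/∂x)(-3*x*z) dx = (-3*z) dx, which multiplied by dz ∧ dw gives (-3*z) dx ∧ dz ∧ dw
Collecting like 3-forms: d(omega) = (2*w - 5*z - 2) dx ∧ dz ∧ dw + (-3*w) dx ∧ dy ∧ dw + (-y) dy ∧ dz ∧ dw.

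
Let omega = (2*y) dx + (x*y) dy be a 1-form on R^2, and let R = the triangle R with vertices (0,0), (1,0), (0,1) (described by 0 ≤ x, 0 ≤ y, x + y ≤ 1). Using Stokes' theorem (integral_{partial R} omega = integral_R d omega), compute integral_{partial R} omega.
integral_(partial R) omega = -5/6

Stokes: integral_partial_R omega = integral_R d omega with d omega = (∂Q/∂x - ∂P/∂y) dx ∧ dy.
  ∂Q/∂x = y
  ∂P/∂y = 2
  integrand = ∂Q/∂x - ∂P/∂y = y - 2.
Integrating over R: integral_0^1 integral_0^{1-x} (y - 2) dy dx = -5/6.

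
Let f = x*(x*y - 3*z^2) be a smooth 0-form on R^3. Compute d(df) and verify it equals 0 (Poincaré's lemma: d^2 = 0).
d(df) = 0

Step 1: df = sum_i (∂f/∂x_i) dx_i = (2*x*y - 3*z^2) dx + (x^2) dy + (-6*x*z) dz.
Step 2: Apply d again. Using the 1-form formula, the coefficient of dx ∧ dy in d(df) is ∂^2 f/∂x ∂y - ∂^2 f/∂y ∂x = (2*x) - (2*x) = 0 (equality of mixed partials for smooth f).
Similarly for dx ∧ dz and dy ∧ dz — all coefficients vanish. So d(df) = 0.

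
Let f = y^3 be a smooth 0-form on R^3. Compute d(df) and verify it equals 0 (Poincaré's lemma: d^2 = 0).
d(df) = 0

Step 1: df = sum_i (∂f/∂x_i) dx_i = (0) dx + (3*y^2) dy + (0) dz.
Step 2: Apply d again. Using the 1-form formula, the coefficient of dx ∧ dy in d(df) is ∂^2 f/∂x ∂y - ∂^2 f/∂y ∂x = (0) - (0) = 0 (equality of mixed partials for smooth f).
Similarly for dx ∧ dz and dy ∧ dz — all coefficients vanish. So d(df) = 0.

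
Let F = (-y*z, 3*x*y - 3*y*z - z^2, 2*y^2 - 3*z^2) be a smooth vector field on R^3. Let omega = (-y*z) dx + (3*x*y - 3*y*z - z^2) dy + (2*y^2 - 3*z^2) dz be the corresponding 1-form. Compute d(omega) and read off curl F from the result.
d(omega) = (7*y + 2*z) dy ∧ dz + (-y) dz ∧ dx + (3*y + z) dx ∧ dy; curl F = (7*y + 2*z, -y, 3*y + z)

d omega = sum_{i<j} (∂f_j/∂x_i - ∂f_i/∂x_j) dx_i ∧ dx_j. Under the identification (dy ∧ dz, dz ∧ dx, dx ∧ dy) ↔ (e_x, e_y, e_z), the coefficients are exactly the components of curl F. Compute:
  ∂R/∂y - ∂Q/∂z = (4*y) - (-3*y - 2*z) = 7*y + 2*z
  ∂P/∂z - ∂R/∂x = (-y) - (0) = -y
  ∂Q/∂x - ∂P/∂y = (3*y) - (-z) = 3*y + z.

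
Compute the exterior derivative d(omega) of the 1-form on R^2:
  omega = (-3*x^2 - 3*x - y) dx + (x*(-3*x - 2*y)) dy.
d(omega) = (-6*x - 2*y + 1) dx ∧ dy

For a 1-form omega = sum_i f_i dx_i, the exterior derivative is
  d(omega) = sum_{i < j} (∂f_j/∂x_i - ∂f_i/∂x_j) dx_i ∧ dx_j.
  coefficient of dx ∧ dy: ∂f_2/∂x - ∂f_1/∂y = ∂(x*(-3*x - 2*y))/∂x - ∂(-3*x^2 - 3*x - y)/∂y = -6*x - 2*y + 1
Assembling: d(omega) = (-6*x - 2*y + 1) dx ∧ dy.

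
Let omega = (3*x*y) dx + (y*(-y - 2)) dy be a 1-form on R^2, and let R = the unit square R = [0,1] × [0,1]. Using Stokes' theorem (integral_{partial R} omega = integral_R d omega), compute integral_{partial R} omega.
integral_(partial R) omega = -3/2

Stokes: integral_partial_R omega = integral_R d omega with d omega = (∂Q/∂x - ∂P/∂y) dx ∧ dy.
  ∂Q/∂x = 0
  ∂P/∂y = 3*x
  integrand = ∂Q/∂x - ∂P/∂y = -3*x.
Integrating over R: integral_0^1 integral_0^1 (-3*x) dx dy = -3/2.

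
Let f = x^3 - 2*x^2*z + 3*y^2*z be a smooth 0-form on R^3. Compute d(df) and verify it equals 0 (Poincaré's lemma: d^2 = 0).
d(df) = 0

Step 1: df = sum_i (∂f/∂x_i) dx_i = (x*(3*x - 4*z)) dx + (6*y*z) dy + (-2*x^2 + 3*y^2) dz.
Step 2: Apply d again. Using the 1-form formula, the coefficient of dx ∧ dy in d(df) is ∂^2 f/∂x ∂y - ∂^2 f/∂y ∂x = (0) - (0) = 0 (equality of mixed partials for smooth f).
Similarly for dx ∧ dz and dy ∧ dz — all coefficients vanish. So d(df) = 0.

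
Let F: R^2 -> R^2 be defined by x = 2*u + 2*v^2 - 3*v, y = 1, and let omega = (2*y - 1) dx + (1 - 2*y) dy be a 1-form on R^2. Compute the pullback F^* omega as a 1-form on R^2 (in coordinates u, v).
F^* omega = (2) du + (4*v - 3) dv

Using F^*(f dg) = (f ∘ F) d(g ∘ F), substitute each coordinate x_i by F_i(u, v) in f_i, and replace dx_i by d F_i = (∂F_i/∂u) du + (∂F_i/∂v) dv.
  For the x component: f_1(F) = 1; d F_1 = (2) du + (4*v - 3) dv
  For the y component: f_2(F) = -1; d F_2 = (0) du + (0) dv
Combining and collecting du, dv coefficients:
  coeff of du: 2
  coeff of dv: 4*v - 3
F^* omega = (2) du + (4*v - 3) dv.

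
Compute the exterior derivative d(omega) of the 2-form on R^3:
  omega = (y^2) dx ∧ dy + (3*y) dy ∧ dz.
d(omega) = 0

For a 2-form omega = sum_{i<j} g_{ij} dx_i ∧ dx_j, the exterior derivative is
  d(omega) = sum_{i<j} d(g_{ij}) ∧ dx_i ∧ dx_j = sum_{i<j, k} (∂g_{ij}/∂x_k) dx_k ∧ dx_i ∧ dx_j.
Expand each term, using dx_k ∧ dx_i ∧ dx_j = sgn(permutation) dx_{(a)} ∧ dx_{(b)} ∧ dx_{(c)} with (a < b < c) sorted:

Collecting like 3-forms: d(omega) = 0.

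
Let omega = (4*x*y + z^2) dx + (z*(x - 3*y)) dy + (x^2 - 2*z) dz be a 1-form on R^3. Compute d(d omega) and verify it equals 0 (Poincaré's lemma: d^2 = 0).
d(d omega) = 0

Step 1: d omega = sum_{i<j} (∂f_j/∂x_i - ∂f_i/∂x_j) dx_i ∧ dx_j:
  coeff of dx ∧ dy: -4*x + z
  coeff of dx ∧ dz: 2*x - 2*z
  coeff of dy ∧ dz: -x + 3*y
Step 2: Apply d again to each 2-form coefficient. The only possible 3-form in R^3 is dx ∧ dy ∧ dz, with coefficient
  ∂(coeff of dy∧dz)/∂x - ∂(coeff of dx∧dz)/∂y + ∂(coeff of dx∧dy)/∂z
  = ∂/∂x (-x + 3*y) - ∂/∂y (2*x - 2*z) + ∂/∂z (-4*x + z).
Each of these terms simplifies to sums of mixed partials that cancel in pairs. The result is 0 (by equality of mixed partials for smooth functions — Schwarz / Clairaut).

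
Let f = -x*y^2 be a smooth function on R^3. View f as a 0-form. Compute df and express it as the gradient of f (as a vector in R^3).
df = (-y^2) dx + (-2*x*y) dy + (0) dz; grad f = (-y^2, -2*x*y, 0)

For a 0-form f, d f = (∂f/∂x) dx + (∂f/∂y) dy + (∂f/∂z) dz. The components of the vector representation are exactly the entries of grad f in Cartesian coordinates:
  ∂f/∂x = -y^2
  ∂f/∂y = -2*x*y
  ∂f/∂z = 0.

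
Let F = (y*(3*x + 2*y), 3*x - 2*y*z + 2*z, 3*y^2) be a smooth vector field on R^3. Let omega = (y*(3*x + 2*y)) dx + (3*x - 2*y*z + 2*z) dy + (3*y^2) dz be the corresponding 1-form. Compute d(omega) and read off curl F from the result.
d(omega) = (8*y - 2) dy ∧ dz + (0) dz ∧ dx + (-3*x - 4*y + 3) dx ∧ dy; curl F = (8*y - 2, 0, -3*x - 4*y + 3)

d omega = sum_{i<j} (∂f_j/∂x_i - ∂f_i/∂x_j) dx_i ∧ dx_j. Under the identification (dy ∧ dz, dz ∧ dx, dx ∧ dy) ↔ (e_x, e_y, e_z), the coefficients are exactly the components of curl F. Compute:
  ∂R/∂y - ∂Q/∂z = (6*y) - (2 - 2*y) = 8*y - 2
  ∂P/∂z - ∂R/∂x = (0) - (0) = 0
  ∂Q/∂x - ∂P/∂y = (3) - (3*x + 4*y) = -3*x - 4*y + 3.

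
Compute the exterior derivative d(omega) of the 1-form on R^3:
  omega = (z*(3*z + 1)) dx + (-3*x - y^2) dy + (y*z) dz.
d(omega) = (-3) dx ∧ dy + (-6*z - 1) dx ∧ dz + (z) dy ∧ dz

For a 1-form omega = sum_i f_i dx_i, the exterior derivative is
  d(omega) = sum_{i < j} (∂f_j/∂x_i - ∂f_i/∂x_j) dx_i ∧ dx_j.
  coefficient of dx ∧ dy: ∂f_2/∂x - ∂f_1/∂y = ∂(-3*x - y^2)/∂x - ∂(z*(3*z + 1))/∂y = -3
  coefficient of dx ∧ dz: ∂f_3/∂x - ∂f_1/∂z = ∂(y*z)/∂x - ∂(z*(3*z + 1))/∂z = -6*z - 1
  coefficient of dy ∧ dz: ∂f_3/∂y - ∂f_2/∂z = ∂(y*z)/∂y - ∂(-3*x - y^2)/∂z = z
Assembling: d(omega) = (-3) dx ∧ dy + (-6*z - 1) dx ∧ dz + (z) dy ∧ dz.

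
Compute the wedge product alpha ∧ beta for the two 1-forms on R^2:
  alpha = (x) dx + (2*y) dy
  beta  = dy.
alpha ∧ beta = (x) dx ∧ dy

Distribute the wedge, using dx_i ∧ dx_j = -dx_j ∧ dx_i and dx_i ∧ dx_i = 0. For each pair (i, j) with i < j, the coefficient of dx_i ∧ dx_j in alpha ∧ beta is (alpha_i * beta_j - alpha_j * beta_i). Collecting: alpha ∧ beta = (x) dx ∧ dy.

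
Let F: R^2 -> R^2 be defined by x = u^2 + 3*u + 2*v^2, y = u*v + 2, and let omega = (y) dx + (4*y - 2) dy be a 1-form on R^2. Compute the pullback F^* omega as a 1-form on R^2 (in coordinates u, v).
F^* omega = (2*u^2*v + 4*u*v^2 + 3*u*v + 4*u + 6*v + 6) du + (4*u^2*v + 4*u*v^2 + 6*u + 8*v) dv

Using F^*(f dg) = (f ∘ F) d(g ∘ F), substitute each coordinate x_i by F_i(u, v) in f_i, and replace dx_i by d F_i = (∂F_i/∂u) du + (∂F_i/∂v) dv.
  For the x component: f_1(F) = u*v + 2; d F_1 = (2*u + 3) du + (4*v) dv
  For the y component: f_2(F) = 4*u*v + 6; d F_2 = (v) du + (u) dv
Combining and collecting du, dv coefficients:
  coeff of du: 2*u^2*v + 4*u*v^2 + 3*u*v + 4*u + 6*v + 6
  coeff of dv: 4*u^2*v + 4*u*v^2 + 6*u + 8*v
F^* omega = (2*u^2*v + 4*u*v^2 + 3*u*v + 4*u + 6*v + 6) du + (4*u^2*v + 4*u*v^2 + 6*u + 8*v) dv.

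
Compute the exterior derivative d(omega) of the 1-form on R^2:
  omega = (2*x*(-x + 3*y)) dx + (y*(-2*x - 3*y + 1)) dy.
d(omega) = (-6*x - 2*y) dx ∧ dy

For a 1-form omega = sum_i f_i dx_i, the exterior derivative is
  d(omega) = sum_{i < j} (∂f_j/∂x_i - ∂f_i/∂x_j) dx_i ∧ dx_j.
  coefficient of dx ∧ dy: ∂f_2/∂x - ∂f_1/∂y = ∂(y*(-2*x - 3*y + 1))/∂x - ∂(2*x*(-x + 3*y))/∂y = -6*x - 2*y
Assembling: d(omega) = (-6*x - 2*y) dx ∧ dy.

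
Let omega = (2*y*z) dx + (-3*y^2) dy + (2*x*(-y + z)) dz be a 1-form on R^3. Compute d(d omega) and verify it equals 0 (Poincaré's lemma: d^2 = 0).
d(d omega) = 0

Step 1: d omega = sum_{i<j} (∂f_j/∂x_i - ∂f_i/∂x_j) dx_i ∧ dx_j:
  coeff of dx ∧ dy: -2*z
  coeff of dx ∧ dz: -4*y + 2*z
  coeff of dy ∧ dz: -2*x
Step 2: Apply d again to each 2-form coefficient. The only possible 3-form in R^3 is dx ∧ dy ∧ dz, with coefficient
  ∂(coeff of dy∧dz)/∂x - ∂(coeff of dx∧dz)/∂y + ∂(coeff of dx∧dy)/∂z
  = ∂/∂x (-2*x) - ∂/∂y (-4*y + 2*z) + ∂/∂z (-2*z).
Each of these terms simplifies to sums of mixed partials that cancel in pairs. The result is 0 (by equality of mixed partials for smooth functions — Schwarz / Clairaut).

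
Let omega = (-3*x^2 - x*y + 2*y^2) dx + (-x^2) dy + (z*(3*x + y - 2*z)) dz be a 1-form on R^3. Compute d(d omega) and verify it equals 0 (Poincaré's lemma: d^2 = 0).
d(d omega) = 0

Step 1: d omega = sum_{i<j} (∂f_j/∂x_i - ∂f_i/∂x_j) dx_i ∧ dx_j:
  coeff of dx ∧ dy: -x - 4*y
  coeff of dx ∧ dz: 3*z
  coeff of dy ∧ dz: z
Step 2: Apply d again to each 2-form coefficient. The only possible 3-form in R^3 is dx ∧ dy ∧ dz, with coefficient
  ∂(coeff of dy∧dz)/∂x - ∂(coeff of dx∧dz)/∂y + ∂(coeff of dx∧dy)/∂z
  = ∂/∂x (z) - ∂/∂y (3*z) + ∂/∂z (-x - 4*y).
Each of these terms simplifies to sums of mixed partials that cancel in pairs. The result is 0 (by equality of mixed partials for smooth functions — Schwarz / Clairaut).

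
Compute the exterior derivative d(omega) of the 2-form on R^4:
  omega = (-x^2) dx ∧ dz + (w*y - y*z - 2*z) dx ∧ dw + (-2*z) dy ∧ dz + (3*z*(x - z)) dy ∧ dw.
d(omega) = (-w + 4*z) dx ∧ dy ∧ dw + (y + 2) dx ∧ dz ∧ dw + (-3*x + 6*z) dy ∧ dz ∧ dw

For a 2-form omega = sum_{i<j} g_{ij} dx_i ∧ dx_j, the exterior derivative is
  d(omega) = sum_{i<j} d(g_{ij}) ∧ dx_i ∧ dx_j = sum_{i<j, k} (∂g_{ij}/∂x_k) dx_k ∧ dx_i ∧ dx_j.
Expand each term, using dx_k ∧ dx_i ∧ dx_j = sgn(permutation) dx_{(a)} ∧ dx_{(b)} ∧ dx_{(c)} with (a < b < c) sorted:
  d(w*y - y*z - 2*z) includes (∂/∂y)(w*y - y*z - 2*z) dy = (w - z) dy, which multiplied by dx ∧ dw gives (-w + z) dx ∧ dy ∧ dw
  d(w*y - y*z - 2*z) includes (∂/∂z)(w*y - y*z - 2*z) dz = (-y - 2) dz, which multiplied by dx ∧ dw gives (y + 2) dx ∧ dz ∧ dw
  d(3*z*(x - z)) includes (∂/∂x)(3*z*(x - z)) dx = (3*z) dx, which multiplied by dy ∧ dw gives (3*z) dx ∧ dy ∧ dw
  d(3*z*(x - z)) includes (∂/∂z)(3*z*(x - z)) dz = (3*x - 6*z) dz, which multiplied by dy ∧ dw gives (-3*x + 6*z) dy ∧ dz ∧ dw
Collecting like 3-forms: d(omega) = (-w + 4*z) dx ∧ dy ∧ dw + (y + 2) dx ∧ dz ∧ dw + (-3*x + 6*z) dy ∧ dz ∧ dw.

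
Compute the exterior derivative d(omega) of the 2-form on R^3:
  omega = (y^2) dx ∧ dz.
d(omega) = (-2*y) dx ∧ dy ∧ dz

For a 2-form omega = sum_{i<j} g_{ij} dx_i ∧ dx_j, the exterior derivative is
  d(omega) = sum_{i<j} d(g_{ij}) ∧ dx_i ∧ dx_j = sum_{i<j, k} (∂g_{ij}/∂x_k) dx_k ∧ dx_i ∧ dx_j.
Expand each term, using dx_k ∧ dx_i ∧ dx_j = sgn(permutation) dx_{(a)} ∧ dx_{(b)} ∧ dx_{(c)} with (a < b < c) sorted:
  d(y^2) includes (∂/∂y)(y^2) dy = (2*y) dy, which multiplied by dx ∧ dz gives (-2*y) dx ∧ dy ∧ dz
Collecting like 3-forms: d(omega) = (-2*y) dx ∧ dy ∧ dz.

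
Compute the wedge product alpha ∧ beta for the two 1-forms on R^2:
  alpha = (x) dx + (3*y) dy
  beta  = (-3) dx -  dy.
alpha ∧ beta = (-x + 9*y) dx ∧ dy

Distribute the wedge, using dx_i ∧ dx_j = -dx_j ∧ dx_i and dx_i ∧ dx_i = 0. For each pair (i, j) with i < j, the coefficient of dx_i ∧ dx_j in alpha ∧ beta is (alpha_i * beta_j - alpha_j * beta_i). Collecting: alpha ∧ beta = (-x + 9*y) dx ∧ dy.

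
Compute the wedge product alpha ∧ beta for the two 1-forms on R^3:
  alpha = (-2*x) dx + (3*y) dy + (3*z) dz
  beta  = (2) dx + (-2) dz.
alpha ∧ beta = (4*x - 6*z) dx ∧ dz + (-6*y) dx ∧ dy + (-6*y) dy ∧ dz

Distribute the wedge, using dx_i ∧ dx_j = -dx_j ∧ dx_i and dx_i ∧ dx_i = 0. For each pair (i, j) with i < j, the coefficient of dx_i ∧ dx_j in alpha ∧ beta is (alpha_i * beta_j - alpha_j * beta_i). Collecting: alpha ∧ beta = (4*x - 6*z) dx ∧ dz + (-6*y) dx ∧ dy + (-6*y) dy ∧ dz.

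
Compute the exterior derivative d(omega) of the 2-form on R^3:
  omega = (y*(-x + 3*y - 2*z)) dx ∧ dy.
d(omega) = (-2*y) dx ∧ dy ∧ dz

For a 2-form omega = sum_{i<j} g_{ij} dx_i ∧ dx_j, the exterior derivative is
  d(omega) = sum_{i<j} d(g_{ij}) ∧ dx_i ∧ dx_j = sum_{i<j, k} (∂g_{ij}/∂x_k) dx_k ∧ dx_i ∧ dx_j.
Expand each term, using dx_k ∧ dx_i ∧ dx_j = sgn(permutation) dx_{(a)} ∧ dx_{(b)} ∧ dx_{(c)} with (a < b < c) sorted:
  d(y*(-x + 3*y - 2*z)) includes (∂/∂z)(y*(-x + 3*y - 2*z)) dz = (-2*y) dz, which multiplied by dx ∧ dy gives (-2*y) dx ∧ dy ∧ dz
Collecting like 3-forms: d(omega) = (-2*y) dx ∧ dy ∧ dz.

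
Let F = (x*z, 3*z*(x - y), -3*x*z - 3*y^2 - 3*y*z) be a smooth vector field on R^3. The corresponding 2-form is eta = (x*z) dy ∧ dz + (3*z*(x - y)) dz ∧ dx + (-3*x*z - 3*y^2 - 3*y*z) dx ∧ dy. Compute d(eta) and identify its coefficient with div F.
d(eta) = (-3*x - 3*y - 2*z) dx ∧ dy ∧ dz; div F = -3*x - 3*y - 2*z

For a 2-form in R^3 of the form above, applying d gives a 3-form with coefficient ∂P/∂x + ∂Q/∂y + ∂R/∂z:
  ∂P/∂x = z
  ∂Q/∂y = -3*z
  ∂R/∂z = -3*x - 3*y
Sum = -3*x - 3*y - 2*z, which is exactly div F.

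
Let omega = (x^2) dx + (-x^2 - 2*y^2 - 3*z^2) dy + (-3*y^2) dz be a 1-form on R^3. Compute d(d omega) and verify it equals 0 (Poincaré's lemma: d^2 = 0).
d(d omega) = 0

Step 1: d omega = sum_{i<j} (∂f_j/∂x_i - ∂f_i/∂x_j) dx_i ∧ dx_j:
  coeff of dx ∧ dy: -2*x
  coeff of dx ∧ dz: 0
  coeff of dy ∧ dz: -6*y + 6*z
Step 2: Apply d again to each 2-form coefficient. The only possible 3-form in R^3 is dx ∧ dy ∧ dz, with coefficient
  ∂(coeff of dy∧dz)/∂x - ∂(coeff of dx∧dz)/∂y + ∂(coeff of dx∧dy)/∂z
  = ∂/∂x (-6*y + 6*z) - ∂/∂y (0) + ∂/∂z (-2*x).
Each of these terms simplifies to sums of mixed partials that cancel in pairs. The result is 0 (by equality of mixed partials for smooth functions — Schwarz / Clairaut).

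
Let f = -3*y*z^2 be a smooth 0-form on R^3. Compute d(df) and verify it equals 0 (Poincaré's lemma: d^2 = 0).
d(df) = 0

Step 1: df = sum_i (∂f/∂x_i) dx_i = (0) dx + (-3*z^2) dy + (-6*y*z) dz.
Step 2: Apply d again. Using the 1-form formula, the coefficient of dx ∧ dy in d(df) is ∂^2 f/∂x ∂y - ∂^2 f/∂y ∂x = (0) - (0) = 0 (equality of mixed partials for smooth f).
Similarly for dx ∧ dz and dy ∧ dz — all coefficients vanish. So d(df) = 0.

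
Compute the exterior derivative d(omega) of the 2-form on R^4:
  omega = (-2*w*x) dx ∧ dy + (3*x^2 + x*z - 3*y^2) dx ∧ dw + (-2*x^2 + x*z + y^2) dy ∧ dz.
d(omega) = (-2*x + 6*y) dx ∧ dy ∧ dw + (-x) dx ∧ dz ∧ dw + (-4*x + z) dx ∧ dy ∧ dz

For a 2-form omega = sum_{i<j} g_{ij} dx_i ∧ dx_j, the exterior derivative is
  d(omega) = sum_{i<j} d(g_{ij}) ∧ dx_i ∧ dx_j = sum_{i<j, k} (∂g_{ij}/∂x_k) dx_k ∧ dx_i ∧ dx_j.
Expand each term, using dx_k ∧ dx_i ∧ dx_j = sgn(permutation) dx_{(a)} ∧ dx_{(b)} ∧ dx_{(c)} with (a < b < c) sorted:
  d(-2*w*x) includes (∂/∂w)(-2*w*x) dw = (-2*x) dw, which multiplied by dx ∧ dy gives (-2*x) dx ∧ dy ∧ dw
  d(3*x^2 + x*z - 3*y^2) includes (∂/∂y)(3*x^2 + x*z - 3*y^2) dy = (-6*y) dy, which multiplied by dx ∧ dw gives (6*y) dx ∧ dy ∧ dw
  d(3*x^2 + x*z - 3*y^2) includes (∂/∂z)(3*x^2 + x*z - 3*y^2) dz = (x) dz, which multiplied by dx ∧ dw gives (-x) dx ∧ dz ∧ dw
  d(-2*x^2 + x*z + y^2) includes (∂/∂x)(-2*x^2 + x*z + y^2) dx = (-4*x + z) dx, which multiplied by dy ∧ dz gives (-4*x + z) dx ∧ dy ∧ dz
Collecting like 3-forms: d(omega) = (-2*x + 6*y) dx ∧ dy ∧ dw + (-x) dx ∧ dz ∧ dw + (-4*x + z) dx ∧ dy ∧ dz.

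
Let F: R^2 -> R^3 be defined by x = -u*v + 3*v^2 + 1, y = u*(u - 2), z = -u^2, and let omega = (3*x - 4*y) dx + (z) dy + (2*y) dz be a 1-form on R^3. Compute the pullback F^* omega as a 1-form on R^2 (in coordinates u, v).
F^* omega = (-6*u^3 + 4*u^2*v + 10*u^2 + 3*u*v^2 - 8*u*v - 9*v^3 - 3*v) du + (4*u^3 - 21*u^2*v - 8*u^2 - 27*u*v^2 + 48*u*v - 3*u + 54*v^3 + 18*v) dv

Using F^*(f dg) = (f ∘ F) d(g ∘ F), substitute each coordinate x_i by F_i(u, v) in f_i, and replace dx_i by d F_i = (∂F_i/∂u) du + (∂F_i/∂v) dv.
  For the x component: f_1(F) = -4*u^2 - 3*u*v + 8*u + 9*v^2 + 3; d F_1 = (-v) du + (-u + 6*v) dv
  For the y component: f_2(F) = -u^2; d F_2 = (2*u - 2) du + (0) dv
  For the z component: f_3(F) = 2*u*(u - 2); d F_3 = (-2*u) du + (0) dv
Combining and collecting du, dv coefficients:
  coeff of du: -6*u^3 + 4*u^2*v + 10*u^2 + 3*u*v^2 - 8*u*v - 9*v^3 - 3*v
  coeff of dv: 4*u^3 - 21*u^2*v - 8*u^2 - 27*u*v^2 + 48*u*v - 3*u + 54*v^3 + 18*v
F^* omega = (-6*u^3 + 4*u^2*v + 10*u^2 + 3*u*v^2 - 8*u*v - 9*v^3 - 3*v) du + (4*u^3 - 21*u^2*v - 8*u^2 - 27*u*v^2 + 48*u*v - 3*u + 54*v^3 + 18*v) dv.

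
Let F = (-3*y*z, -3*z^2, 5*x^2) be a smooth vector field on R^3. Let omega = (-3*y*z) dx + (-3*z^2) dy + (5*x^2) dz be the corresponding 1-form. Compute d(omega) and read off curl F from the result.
d(omega) = (6*z) dy ∧ dz + (-10*x - 3*y) dz ∧ dx + (3*z) dx ∧ dy; curl F = (6*z, -10*x - 3*y, 3*z)

d omega = sum_{i<j} (∂f_j/∂x_i - ∂f_i/∂x_j) dx_i ∧ dx_j. Under the identification (dy ∧ dz, dz ∧ dx, dx ∧ dy) ↔ (e_x, e_y, e_z), the coefficients are exactly the components of curl F. Compute:
  ∂R/∂y - ∂Q/∂z = (0) - (-6*z) = 6*z
  ∂P/∂z - ∂R/∂x = (-3*y) - (10*x) = -10*x - 3*y
  ∂Q/∂x - ∂P/∂y = (0) - (-3*z) = 3*z.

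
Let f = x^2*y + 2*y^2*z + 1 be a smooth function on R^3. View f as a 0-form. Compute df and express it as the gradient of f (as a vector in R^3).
df = (2*x*y) dx + (x^2 + 4*y*z) dy + (2*y^2) dz; grad f = (2*x*y, x^2 + 4*y*z, 2*y^2)

For a 0-form f, d f = (∂f/∂x) dx + (∂f/∂y) dy + (∂f/∂z) dz. The components of the vector representation are exactly the entries of grad f in Cartesian coordinates:
  ∂f/∂x = 2*x*y
  ∂f/∂y = x^2 + 4*y*z
  ∂f/∂z = 2*y^2.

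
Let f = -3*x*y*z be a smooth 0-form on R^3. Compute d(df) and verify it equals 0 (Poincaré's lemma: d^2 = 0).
d(df) = 0

Step 1: df = sum_i (∂f/∂x_i) dx_i = (-3*y*z) dx + (-3*x*z) dy + (-3*x*y) dz.
Step 2: Apply d again. Using the 1-form formula, the coefficient of dx ∧ dy in d(df) is ∂^2 f/∂x ∂y - ∂^2 f/∂y ∂x = (-3*z) - (-3*z) = 0 (equality of mixed partials for smooth f).
Similarly for dx ∧ dz and dy ∧ dz — all coefficients vanish. So d(df) = 0.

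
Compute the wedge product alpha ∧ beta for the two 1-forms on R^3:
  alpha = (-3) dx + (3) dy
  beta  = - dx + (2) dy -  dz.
alpha ∧ beta = (-3) dx ∧ dy + (3) dx ∧ dz + (-3) dy ∧ dz

Distribute the wedge, using dx_i ∧ dx_j = -dx_j ∧ dx_i and dx_i ∧ dx_i = 0. For each pair (i, j) with i < j, the coefficient of dx_i ∧ dx_j in alpha ∧ beta is (alpha_i * beta_j - alpha_j * beta_i). Collecting: alpha ∧ beta = (-3) dx ∧ dy + (3) dx ∧ dz + (-3) dy ∧ dz.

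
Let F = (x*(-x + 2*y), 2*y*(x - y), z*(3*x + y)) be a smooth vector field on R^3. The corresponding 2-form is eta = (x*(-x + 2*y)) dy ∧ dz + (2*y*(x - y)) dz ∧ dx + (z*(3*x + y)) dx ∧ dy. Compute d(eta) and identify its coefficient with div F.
d(eta) = (3*x - y) dx ∧ dy ∧ dz; div F = 3*x - y

For a 2-form in R^3 of the form above, applying d gives a 3-form with coefficient ∂P/∂x + ∂Q/∂y + ∂R/∂z:
  ∂P/∂x = -2*x + 2*y
  ∂Q/∂y = 2*x - 4*y
  ∂R/∂z = 3*x + y
Sum = 3*x - y, which is exactly div F.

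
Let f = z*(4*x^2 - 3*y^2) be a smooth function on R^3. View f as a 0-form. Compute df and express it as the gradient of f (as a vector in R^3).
df = (8*x*z) dx + (-6*y*z) dy + (4*x^2 - 3*y^2) dz; grad f = (8*x*z, -6*y*z, 4*x^2 - 3*y^2)

For a 0-form f, d f = (∂f/∂x) dx + (∂f/∂y) dy + (∂f/∂z) dz. The components of the vector representation are exactly the entries of grad f in Cartesian coordinates:
  ∂f/∂x = 8*x*z
  ∂f/∂y = -6*y*z
  ∂f/∂z = 4*x^2 - 3*y^2.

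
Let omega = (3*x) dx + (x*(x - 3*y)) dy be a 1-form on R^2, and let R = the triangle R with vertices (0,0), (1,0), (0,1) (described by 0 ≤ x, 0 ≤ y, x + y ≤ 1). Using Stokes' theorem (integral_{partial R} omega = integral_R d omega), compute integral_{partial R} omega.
integral_(partial R) omega = -1/6

Stokes: integral_partial_R omega = integral_R d omega with d omega = (∂Q/∂x - ∂P/∂y) dx ∧ dy.
  ∂Q/∂x = 2*x - 3*y
  ∂P/∂y = 0
  integrand = ∂Q/∂x - ∂P/∂y = 2*x - 3*y.
Integrating over R: integral_0^1 integral_0^{1-x} (2*x - 3*y) dy dx = -1/6.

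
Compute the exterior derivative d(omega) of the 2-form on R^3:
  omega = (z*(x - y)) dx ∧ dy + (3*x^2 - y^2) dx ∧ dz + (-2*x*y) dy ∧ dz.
d(omega) = (x - y) dx ∧ dy ∧ dz

For a 2-form omega = sum_{i<j} g_{ij} dx_i ∧ dx_j, the exterior derivative is
  d(omega) = sum_{i<j} d(g_{ij}) ∧ dx_i ∧ dx_j = sum_{i<j, k} (∂g_{ij}/∂x_k) dx_k ∧ dx_i ∧ dx_j.
Expand each term, using dx_k ∧ dx_i ∧ dx_j = sgn(permutation) dx_{(a)} ∧ dx_{(b)} ∧ dx_{(c)} with (a < b < c) sorted:
  d(z*(x - y)) includes (∂/∂z)(z*(x - y)) dz = (x - y) dz, which multiplied by dx ∧ dy gives (x - y) dx ∧ dy ∧ dz
  d(3*x^2 - y^2) includes (∂/∂y)(3*x^2 - y^2) dy = (-2*y) dy, which multiplied by dx ∧ dz gives (2*y) dx ∧ dy ∧ dz
  d(-2*x*y) includes (∂/∂x)(-2*x*y) dx = (-2*y) dx, which multiplied by dy ∧ dz gives (-2*y) dx ∧ dy ∧ dz
Collecting like 3-forms: d(omega) = (x - y) dx ∧ dy ∧ dz.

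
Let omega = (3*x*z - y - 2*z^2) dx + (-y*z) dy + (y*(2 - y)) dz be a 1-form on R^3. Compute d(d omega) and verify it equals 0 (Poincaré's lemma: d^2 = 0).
d(d omega) = 0

Step 1: d omega = sum_{i<j} (∂f_j/∂x_i - ∂f_i/∂x_j) dx_i ∧ dx_j:
  coeff of dx ∧ dy: 1
  coeff of dx ∧ dz: -3*x + 4*z
  coeff of dy ∧ dz: 2 - y
Step 2: Apply d again to each 2-form coefficient. The only possible 3-form in R^3 is dx ∧ dy ∧ dz, with coefficient
  ∂(coeff of dy∧dz)/∂x - ∂(coeff of dx∧dz)/∂y + ∂(coeff of dx∧dy)/∂z
  = ∂/∂x (2 - y) - ∂/∂y (-3*x + 4*z) + ∂/∂z (1).
Each of these terms simplifies to sums of mixed partials that cancel in pairs. The result is 0 (by equality of mixed partials for smooth functions — Schwarz / Clairaut).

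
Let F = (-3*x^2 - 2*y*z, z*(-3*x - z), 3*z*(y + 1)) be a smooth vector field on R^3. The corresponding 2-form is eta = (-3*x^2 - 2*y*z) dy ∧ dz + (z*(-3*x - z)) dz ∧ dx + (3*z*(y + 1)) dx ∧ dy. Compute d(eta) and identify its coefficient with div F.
d(eta) = (-6*x + 3*y + 3) dx ∧ dy ∧ dz; div F = -6*x + 3*y + 3

For a 2-form in R^3 of the form above, applying d gives a 3-form with coefficient ∂P/∂x + ∂Q/∂y + ∂R/∂z:
  ∂P/∂x = -6*x
  ∂Q/∂y = 0
  ∂R/∂z = 3*y + 3
Sum = -6*x + 3*y + 3, which is exactly div F.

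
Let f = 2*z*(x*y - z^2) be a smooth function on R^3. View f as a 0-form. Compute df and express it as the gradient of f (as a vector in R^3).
df = (2*y*z) dx + (2*x*z) dy + (2*x*y - 6*z^2) dz; grad f = (2*y*z, 2*x*z, 2*x*y - 6*z^2)

For a 0-form f, d f = (∂f/∂x) dx + (∂f/∂y) dy + (∂f/∂z) dz. The components of the vector representation are exactly the entries of grad f in Cartesian coordinates:
  ∂f/∂x = 2*y*z
  ∂f/∂y = 2*x*z
  ∂f/∂z = 2*x*y - 6*z^2.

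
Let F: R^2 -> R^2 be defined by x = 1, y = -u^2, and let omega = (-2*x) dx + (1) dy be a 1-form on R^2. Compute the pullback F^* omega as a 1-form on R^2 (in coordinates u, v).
F^* omega = (-2*u) du

Using F^*(f dg) = (f ∘ F) d(g ∘ F), substitute each coordinate x_i by F_i(u, v) in f_i, and replace dx_i by d F_i = (∂F_i/∂u) du + (∂F_i/∂v) dv.
  For the x component: f_1(F) = -2; d F_1 = (0) du + (0) dv
  For the y component: f_2(F) = 1; d F_2 = (-2*u) du + (0) dv
Combining and collecting du, dv coefficients:
  coeff of du: -2*u
  coeff of dv: 0
F^* omega = (-2*u) du.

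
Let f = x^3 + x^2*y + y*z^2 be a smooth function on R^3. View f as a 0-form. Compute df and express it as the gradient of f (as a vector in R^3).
df = (x*(3*x + 2*y)) dx + (x^2 + z^2) dy + (2*y*z) dz; grad f = (x*(3*x + 2*y), x^2 + z^2, 2*y*z)

For a 0-form f, d f = (∂f/∂x) dx + (∂f/∂y) dy + (∂f/∂z) dz. The components of the vector representation are exactly the entries of grad f in Cartesian coordinates:
  ∂f/∂x = x*(3*x + 2*y)
  ∂f/∂y = x^2 + z^2
  ∂f/∂z = 2*y*z.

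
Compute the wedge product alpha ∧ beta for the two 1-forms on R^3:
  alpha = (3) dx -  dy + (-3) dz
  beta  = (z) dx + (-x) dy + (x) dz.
alpha ∧ beta = (-3*x + z) dx ∧ dy + (3*x + 3*z) dx ∧ dz + (-4*x) dy ∧ dz

Distribute the wedge, using dx_i ∧ dx_j = -dx_j ∧ dx_i and dx_i ∧ dx_i = 0. For each pair (i, j) with i < j, the coefficient of dx_i ∧ dx_j in alpha ∧ beta is (alpha_i * beta_j - alpha_j * beta_i). Collecting: alpha ∧ beta = (-3*x + z) dx ∧ dy + (3*x + 3*z) dx ∧ dz + (-4*x) dy ∧ dz.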